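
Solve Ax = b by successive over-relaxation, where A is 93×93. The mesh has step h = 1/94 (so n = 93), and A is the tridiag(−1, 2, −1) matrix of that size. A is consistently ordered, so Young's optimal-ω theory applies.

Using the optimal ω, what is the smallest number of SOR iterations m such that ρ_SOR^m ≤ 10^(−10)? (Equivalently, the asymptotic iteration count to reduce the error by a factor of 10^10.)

m = 345

n=93: λ(B_J) = 1 − λ(A)/2 = cos(kπ/94); k=1 gives ρ_J = 0.9994416.
1 − cos²(π/94) = sin²(π/94) ⇒ √(1−ρ_J²) = sin(π/94) = 0.0334150.
ω* = 2 / (1 + 0.0334150) = 2 / 1.0334150 ≈ 1.9353309.
ρ_SOR = ω* − 1 = 1.9353309 − 1 = 0.9353309.
m ≥ 10·ln10 / (−ln 0.9353309) = 344.416; smallest integer m = 345.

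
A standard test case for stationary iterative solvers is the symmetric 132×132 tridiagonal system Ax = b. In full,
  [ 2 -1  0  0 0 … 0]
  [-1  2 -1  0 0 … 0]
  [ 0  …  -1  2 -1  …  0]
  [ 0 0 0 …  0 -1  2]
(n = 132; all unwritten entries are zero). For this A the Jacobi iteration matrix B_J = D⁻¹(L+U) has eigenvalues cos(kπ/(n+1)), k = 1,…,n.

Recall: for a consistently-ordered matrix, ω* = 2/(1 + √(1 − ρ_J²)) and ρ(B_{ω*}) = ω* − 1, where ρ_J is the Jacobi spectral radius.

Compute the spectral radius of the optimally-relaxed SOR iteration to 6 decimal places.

[ρ_J] n=132: ρ(B_J) = cos(π/(n+1)) = cos(π/133) = 0.999721.
root = sin(π/133) = 0.0236188  (since 1−cos² = sin²).
Young: ω* = 2/(1+√(1−ρ_J²)) = 2/(1+0.0236188) = 2/1.0236188 = 1.953852.
and ρ(B_{ω*}) = 1.953852 − 1 = 0.953852.

ρ_SOR = 0.953852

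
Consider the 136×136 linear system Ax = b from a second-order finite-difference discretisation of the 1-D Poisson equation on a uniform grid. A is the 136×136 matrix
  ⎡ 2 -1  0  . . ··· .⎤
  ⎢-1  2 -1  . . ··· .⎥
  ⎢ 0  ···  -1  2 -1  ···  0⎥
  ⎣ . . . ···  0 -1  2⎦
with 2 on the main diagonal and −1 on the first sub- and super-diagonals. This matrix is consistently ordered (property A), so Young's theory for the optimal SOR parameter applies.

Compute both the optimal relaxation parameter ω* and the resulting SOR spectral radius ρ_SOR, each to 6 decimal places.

n=136: λ(B_J) = 1 − λ(A)/2 = cos(kπ/137); k=1 gives ρ_J = 0.999737.
√(1−ρ_J²) simplifies to sin(π/137) = 0.0229293.
[ω*] 2 ÷ (1 + 0.0229293) = 2 ÷ 1.0229293 = 1.955169.
ρ_SOR = ω* − 1 ≈ 0.955169.

ω* = 1.955169, ρ_SOR = 0.955169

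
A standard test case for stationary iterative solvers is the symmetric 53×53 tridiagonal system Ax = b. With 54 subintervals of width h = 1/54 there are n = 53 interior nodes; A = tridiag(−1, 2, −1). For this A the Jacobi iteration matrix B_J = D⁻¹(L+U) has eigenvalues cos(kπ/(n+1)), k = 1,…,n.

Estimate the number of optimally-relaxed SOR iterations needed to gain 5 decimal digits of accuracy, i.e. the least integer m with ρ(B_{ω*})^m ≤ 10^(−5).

m = 99

ρ_J = max_k |cos(kπ/54)| = cos(π/54) = 0.9983082
1 − cos²(π/54) = sin²(π/54) ⇒ √(1−ρ_J²) = sin(π/54) = 0.0581448.
ω* = 2/(1+0.0581448) = 1.8901005
ρ_SOR = ω* − 1 = 1.8901005 − 1 = 0.8901005.
Need (0.8901005)^m ≤ 10^(−5): m ≥ 5·ln10/|ln 0.8901005| = 11.5129/0.116421 = 98.890 ⇒ m = 99.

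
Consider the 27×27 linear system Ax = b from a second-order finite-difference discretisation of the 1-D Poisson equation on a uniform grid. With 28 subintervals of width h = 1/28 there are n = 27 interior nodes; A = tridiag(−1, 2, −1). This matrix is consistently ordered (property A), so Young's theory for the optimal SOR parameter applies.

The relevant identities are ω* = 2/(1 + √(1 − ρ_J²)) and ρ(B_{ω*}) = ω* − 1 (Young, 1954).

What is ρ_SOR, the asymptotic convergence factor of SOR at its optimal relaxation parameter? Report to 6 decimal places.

ρ_SOR = 0.798619

½·tridiag(1,0,1) at n=27: λ_k = cos(kπ/28); max |λ| at k=1 ⇒ ρ_J = cos(π/28) ≈ 0.993712.
√(1−ρ_J²) simplifies to sin(π/28) = 0.1119645.
ω* = 2/(1 + 0.1119645) = 2/1.1119645 = 1.798619.
Hence ρ(B_{ω*}) = 1.798619 − 1 = 0.798619.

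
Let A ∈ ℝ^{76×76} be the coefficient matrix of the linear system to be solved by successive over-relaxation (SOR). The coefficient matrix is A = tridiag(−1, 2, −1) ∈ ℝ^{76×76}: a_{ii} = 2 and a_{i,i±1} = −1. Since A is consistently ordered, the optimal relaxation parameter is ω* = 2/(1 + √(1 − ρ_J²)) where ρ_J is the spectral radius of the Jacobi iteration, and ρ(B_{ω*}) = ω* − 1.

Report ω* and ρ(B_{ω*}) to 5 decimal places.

ω* = 1.92162, ρ_SOR = 0.92162

With n=76, ρ(Jacobi) = cos(π/77) = 0.99917.
√(1−ρ_J²) = |sin(π/77)| = 0.040789
So ω* = 2/1.040789 = 1.92162 (Young).
Hence ρ(B_{ω*}) = 1.92162 − 1 = 0.92162.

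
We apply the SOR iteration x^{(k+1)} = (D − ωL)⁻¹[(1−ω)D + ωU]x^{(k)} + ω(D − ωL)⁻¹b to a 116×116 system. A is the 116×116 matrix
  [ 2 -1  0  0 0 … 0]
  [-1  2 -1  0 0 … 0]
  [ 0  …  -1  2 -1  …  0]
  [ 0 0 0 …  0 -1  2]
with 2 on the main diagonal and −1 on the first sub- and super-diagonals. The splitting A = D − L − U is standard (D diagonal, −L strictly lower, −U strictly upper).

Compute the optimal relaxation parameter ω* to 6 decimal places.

ω* = 1.947708

½·tridiag(1,0,1) at n=116: λ_k = cos(kπ/117); max |λ| at k=1 ⇒ ρ_J = cos(π/117) ≈ 0.999640.
√(1−ρ_J²) = |sin(π/117)| = 0.0268480
ω* = 2 / (1 + 0.0268480) = 2 / 1.0268480 ≈ 1.947708.
and ρ(B_{ω*}) = 1.947708 − 1 = 0.947708.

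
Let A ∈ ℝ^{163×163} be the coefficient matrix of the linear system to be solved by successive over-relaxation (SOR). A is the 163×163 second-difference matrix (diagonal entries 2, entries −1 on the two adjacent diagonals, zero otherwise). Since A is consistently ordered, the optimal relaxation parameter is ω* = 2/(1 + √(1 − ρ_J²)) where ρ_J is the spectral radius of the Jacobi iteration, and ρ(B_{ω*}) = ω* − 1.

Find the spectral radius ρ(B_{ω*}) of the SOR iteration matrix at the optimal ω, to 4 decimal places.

ρ_SOR = 0.9624

With n=163, ρ(Jacobi) = cos(π/164) = 0.9998.
√(1−ρ_J²) simplifies to sin(π/164) = 0.01915.
So ω* = 2/1.01915 = 1.9624 (Young).
Hence ρ(B_{ω*}) = 1.9624 − 1 = 0.9624.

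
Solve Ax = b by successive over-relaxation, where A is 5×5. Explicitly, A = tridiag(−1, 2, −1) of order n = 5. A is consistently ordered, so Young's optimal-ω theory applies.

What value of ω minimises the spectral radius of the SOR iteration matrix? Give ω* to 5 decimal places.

ω* = 1.33333

n=5: λ(B_J) = 1 − λ(A)/2 = cos(kπ/6); k=1 gives ρ_J = 0.86603.
√(1−ρ_J²) = |sin(π/6)| = 0.500000
So ω* = 2/1.500000 = 1.33333 (Young).
and ρ(B_{ω*}) = 1.33333 − 1 = 0.33333.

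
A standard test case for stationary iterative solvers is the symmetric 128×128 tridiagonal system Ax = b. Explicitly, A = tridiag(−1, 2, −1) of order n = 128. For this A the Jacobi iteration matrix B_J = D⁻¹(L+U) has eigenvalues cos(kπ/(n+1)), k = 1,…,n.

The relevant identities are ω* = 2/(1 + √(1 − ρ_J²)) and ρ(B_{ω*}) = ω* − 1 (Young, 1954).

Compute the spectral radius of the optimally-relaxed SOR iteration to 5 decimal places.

ρ_SOR = 0.95246

With n=128, ρ(Jacobi) = cos(π/129) = 0.99970.
√(1 − cos²(π/129)) = sin(π/129) ≈ 0.024351.
So ω* = 2/1.024351 = 1.95246 (Young).
Hence ρ(B_{ω*}) = 1.95246 − 1 = 0.95246.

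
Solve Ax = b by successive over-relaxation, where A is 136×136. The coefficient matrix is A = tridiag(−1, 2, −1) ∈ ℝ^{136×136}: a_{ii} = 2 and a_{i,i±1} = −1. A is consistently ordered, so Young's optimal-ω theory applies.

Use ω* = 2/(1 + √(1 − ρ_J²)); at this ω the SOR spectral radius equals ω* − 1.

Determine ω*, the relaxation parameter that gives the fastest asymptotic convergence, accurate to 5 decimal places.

With n=136, ρ(Jacobi) = cos(π/137) = 0.99974.
√(1 − cos²(π/137)) = sin(π/137) ≈ 0.022929.
ω* = 2/(1+0.022929) = 1.95517
and ρ(B_{ω*}) = 1.95517 − 1 = 0.95517.

ω* = 1.95517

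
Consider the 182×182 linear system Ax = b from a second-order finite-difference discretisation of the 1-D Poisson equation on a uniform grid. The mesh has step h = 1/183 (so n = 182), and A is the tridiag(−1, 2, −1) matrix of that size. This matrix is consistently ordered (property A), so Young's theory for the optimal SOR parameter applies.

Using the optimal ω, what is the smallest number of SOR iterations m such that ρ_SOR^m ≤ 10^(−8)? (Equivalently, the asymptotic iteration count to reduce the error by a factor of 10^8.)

m = 537

B_J for the 182×182 system has eigenvalues cos(kπ/183); ρ_J = cos(π/183) = 0.9998526.
1 − cos²(π/183) = sin²(π/183) ⇒ √(1−ρ_J²) = sin(π/183) = 0.0171663.
Then 2/(1+√(1−ρ_J²)) = 2/(1+0.0171663); ω* = 2/1.0171663 = 1.9662468.
ρ(B_{ω*}) = ω*−1 = 0.9662468
m ≥ 8·ln10 / (−ln 0.9662468) = 536.484; smallest integer m = 537.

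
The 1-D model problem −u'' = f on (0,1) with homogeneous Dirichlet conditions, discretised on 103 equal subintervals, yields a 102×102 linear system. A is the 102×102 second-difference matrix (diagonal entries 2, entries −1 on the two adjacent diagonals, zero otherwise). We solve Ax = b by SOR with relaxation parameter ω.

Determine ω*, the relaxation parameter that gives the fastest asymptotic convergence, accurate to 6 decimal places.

ω* = 1.940813

ρ_J = max_k |cos(kπ/103)| = cos(π/103) = 0.999535
root = sin(π/103) = 0.0304962  (since 1−cos² = sin²).
Then 2/(1+√(1−ρ_J²)) = 2/(1+0.0304962); ω* = 2/1.0304962 = 1.940813.
At ω = 1.940813 every |λ(B_ω)| = ω−1, so ρ_SOR = 0.940813.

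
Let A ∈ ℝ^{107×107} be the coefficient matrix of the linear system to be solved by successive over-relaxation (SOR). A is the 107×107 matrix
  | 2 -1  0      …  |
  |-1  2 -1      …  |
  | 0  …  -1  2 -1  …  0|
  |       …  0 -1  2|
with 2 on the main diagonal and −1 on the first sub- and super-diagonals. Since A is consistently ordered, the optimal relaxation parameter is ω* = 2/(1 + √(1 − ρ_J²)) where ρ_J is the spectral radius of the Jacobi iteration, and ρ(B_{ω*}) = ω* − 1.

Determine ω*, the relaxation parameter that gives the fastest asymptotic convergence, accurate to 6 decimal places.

½·tridiag(1,0,1) at n=107: λ_k = cos(kπ/108); max |λ| at k=1 ⇒ ρ_J = cos(π/108) ≈ 0.999577.
√(1−ρ_J²) simplifies to sin(π/108) = 0.0290847.
ω* = 2 / (1 + 0.0290847) = 2 / 1.0290847 ≈ 1.943475.
and ρ(B_{ω*}) = 1.943475 − 1 = 0.943475.

ω* = 1.943475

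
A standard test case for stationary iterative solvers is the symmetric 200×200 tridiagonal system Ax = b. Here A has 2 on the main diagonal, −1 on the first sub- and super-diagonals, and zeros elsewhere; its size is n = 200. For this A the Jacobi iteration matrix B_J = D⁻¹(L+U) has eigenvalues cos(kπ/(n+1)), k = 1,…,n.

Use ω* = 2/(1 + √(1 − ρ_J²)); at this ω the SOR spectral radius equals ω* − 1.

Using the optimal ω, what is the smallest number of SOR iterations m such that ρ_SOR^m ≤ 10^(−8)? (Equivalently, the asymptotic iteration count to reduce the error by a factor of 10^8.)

½·tridiag(1,0,1) at n=200: λ_k = cos(kπ/201); max |λ| at k=1 ⇒ ρ_J = cos(π/201) ≈ 0.9998779.
√(1 − cos²(π/201)) = sin(π/201) ≈ 0.0156292.
ω* = 2/(1 + 0.0156292) = 2/1.0156292 = 1.9692226.
ρ_SOR = ω* − 1 = 1.9692226 − 1 = 0.9692226.
8·ln10 = 18.4207; −ln(0.9692226) = 0.031261; m = ⌈18.4207/0.031261⌉ = ⌈589.255⌉ = 590.

m = 590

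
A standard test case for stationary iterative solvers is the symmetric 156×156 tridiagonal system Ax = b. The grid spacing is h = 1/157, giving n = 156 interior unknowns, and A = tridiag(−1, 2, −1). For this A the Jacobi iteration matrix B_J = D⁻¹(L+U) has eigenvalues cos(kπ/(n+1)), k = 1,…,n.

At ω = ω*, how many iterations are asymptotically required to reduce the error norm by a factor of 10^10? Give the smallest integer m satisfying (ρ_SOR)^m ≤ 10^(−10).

[ρ_J] n=156: ρ(B_J) = cos(π/(n+1)) = cos(π/157) = 0.9997998.
1 − cos²(π/157) = sin²(π/157) ⇒ √(1−ρ_J²) = sin(π/157) = 0.0200088.
ω* = 2 / (1 + 0.0200088) = 2 / 1.0200088 ≈ 1.9607674.
ρ(B_{ω*}) = ω*−1 = 0.9607674
Need (0.9607674)^m ≤ 10^(−10): m ≥ 10·ln10/|ln 0.9607674| = 23.0259/0.0400229 = 575.318 ⇒ m = 576.

m = 576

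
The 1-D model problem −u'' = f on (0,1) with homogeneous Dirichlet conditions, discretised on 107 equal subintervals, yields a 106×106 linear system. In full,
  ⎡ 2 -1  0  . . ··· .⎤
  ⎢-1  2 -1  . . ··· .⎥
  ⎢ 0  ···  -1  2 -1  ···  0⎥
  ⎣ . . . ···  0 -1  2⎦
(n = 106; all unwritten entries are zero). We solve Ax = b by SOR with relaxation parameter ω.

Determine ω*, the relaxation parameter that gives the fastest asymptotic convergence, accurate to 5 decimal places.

½·tridiag(1,0,1) at n=106: λ_k = cos(kπ/107); max |λ| at k=1 ⇒ ρ_J = cos(π/107) ≈ 0.99957.
1 − cos²(π/107) = sin²(π/107) ⇒ √(1−ρ_J²) = sin(π/107) = 0.029356.
ω* = 2 / (1 + 0.029356) = 2 / 1.029356 ≈ 1.94296.
and ρ(B_{ω*}) = 1.94296 − 1 = 0.94296.

ω* = 1.94296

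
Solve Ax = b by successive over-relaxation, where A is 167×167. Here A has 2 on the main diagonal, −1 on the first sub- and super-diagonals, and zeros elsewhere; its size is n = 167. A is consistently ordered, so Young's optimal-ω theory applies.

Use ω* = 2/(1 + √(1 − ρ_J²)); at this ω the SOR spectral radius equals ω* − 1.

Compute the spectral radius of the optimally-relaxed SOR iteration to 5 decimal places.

ρ_SOR = 0.96329

n=167: λ(B_J) = 1 − λ(A)/2 = cos(kπ/168); k=1 gives ρ_J = 0.99983.
√(1−ρ_J²) = |sin(π/168)| = 0.018699
ω* = 2/(1 + 0.018699) = 2/1.018699 = 1.96329.
and ρ(B_{ω*}) = 1.96329 − 1 = 0.96329.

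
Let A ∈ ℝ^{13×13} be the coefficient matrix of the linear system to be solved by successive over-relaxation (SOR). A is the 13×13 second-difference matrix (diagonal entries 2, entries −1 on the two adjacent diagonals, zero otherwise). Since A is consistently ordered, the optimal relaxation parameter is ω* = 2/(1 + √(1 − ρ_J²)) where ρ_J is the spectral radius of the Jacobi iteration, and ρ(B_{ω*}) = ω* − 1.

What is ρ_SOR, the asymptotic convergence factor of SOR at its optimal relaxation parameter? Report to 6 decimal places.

ρ_SOR = 0.635964

½·tridiag(1,0,1) at n=13: λ_k = cos(kπ/14); max |λ| at k=1 ⇒ ρ_J = cos(π/14) ≈ 0.974928.
1 − cos²(π/14) = sin²(π/14) ⇒ √(1−ρ_J²) = sin(π/14) = 0.2225209.
ω* = 2/(1+0.2225209) = 1.635964
Hence ρ(B_{ω*}) = 1.635964 − 1 = 0.635964.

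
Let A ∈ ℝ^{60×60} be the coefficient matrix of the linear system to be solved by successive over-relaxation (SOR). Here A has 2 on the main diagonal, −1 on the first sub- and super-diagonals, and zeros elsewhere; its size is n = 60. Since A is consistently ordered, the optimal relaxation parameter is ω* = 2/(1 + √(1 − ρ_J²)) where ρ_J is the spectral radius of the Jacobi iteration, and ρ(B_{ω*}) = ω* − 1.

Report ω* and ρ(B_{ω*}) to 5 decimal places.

n=60: λ(B_J) = 1 − λ(A)/2 = cos(kπ/61); k=1 gives ρ_J = 0.99867.
√(1−ρ_J²) = |sin(π/61)| = 0.051479
ω* = 2 / (1 + 0.051479) = 2 / 1.051479 ≈ 1.90208.
ρ_SOR = ω* − 1 = 1.90208 − 1 = 0.90208.

ω* = 1.90208, ρ_SOR = 0.90208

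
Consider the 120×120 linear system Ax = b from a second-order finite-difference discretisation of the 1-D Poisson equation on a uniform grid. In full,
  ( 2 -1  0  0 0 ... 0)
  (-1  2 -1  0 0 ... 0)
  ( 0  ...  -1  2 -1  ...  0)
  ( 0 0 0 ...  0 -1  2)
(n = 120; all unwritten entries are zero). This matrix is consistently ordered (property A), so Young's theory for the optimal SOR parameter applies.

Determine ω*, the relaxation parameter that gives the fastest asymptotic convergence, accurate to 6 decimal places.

With n=120, ρ(Jacobi) = cos(π/121) = 0.999663.
√(1−ρ_J²) = |sin(π/121)| = 0.0259607
ω* = 2/(1+0.0259607) = 1.949392
ρ_SOR = ω* − 1 = 1.949392 − 1 = 0.949392.

ω* = 1.949392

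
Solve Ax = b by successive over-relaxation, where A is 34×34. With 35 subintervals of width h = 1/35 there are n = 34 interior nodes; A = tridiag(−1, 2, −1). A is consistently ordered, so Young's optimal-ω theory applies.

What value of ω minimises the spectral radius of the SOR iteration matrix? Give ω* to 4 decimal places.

ω* = 1.8355

[ρ_J] n=34: ρ(B_J) = cos(π/(n+1)) = cos(π/35) = 0.9960.
√(1−ρ_J²) = |sin(π/35)| = 0.08964
ω* = 2/(1 + 0.08964) = 2/1.08964 = 1.8355.
At ω = 1.8355 every |λ(B_ω)| = ω−1, so ρ_SOR = 0.8355.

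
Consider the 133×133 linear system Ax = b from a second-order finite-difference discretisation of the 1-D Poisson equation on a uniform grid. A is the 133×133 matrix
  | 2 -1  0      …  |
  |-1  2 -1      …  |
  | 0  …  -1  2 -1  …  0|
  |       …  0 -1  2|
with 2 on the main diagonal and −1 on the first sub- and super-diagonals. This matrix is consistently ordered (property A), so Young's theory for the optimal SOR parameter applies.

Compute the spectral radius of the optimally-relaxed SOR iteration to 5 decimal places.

B_J for the 133×133 system has eigenvalues cos(kπ/134); ρ_J = cos(π/134) = 0.99973.
root = sin(π/134) = 0.023443  (since 1−cos² = sin²).
Then 2/(1+√(1−ρ_J²)) = 2/(1+0.023443); ω* = 2/1.023443 = 1.95419.
[ρ_SOR] ω* − 1 = 0.95419.

ρ_SOR = 0.95419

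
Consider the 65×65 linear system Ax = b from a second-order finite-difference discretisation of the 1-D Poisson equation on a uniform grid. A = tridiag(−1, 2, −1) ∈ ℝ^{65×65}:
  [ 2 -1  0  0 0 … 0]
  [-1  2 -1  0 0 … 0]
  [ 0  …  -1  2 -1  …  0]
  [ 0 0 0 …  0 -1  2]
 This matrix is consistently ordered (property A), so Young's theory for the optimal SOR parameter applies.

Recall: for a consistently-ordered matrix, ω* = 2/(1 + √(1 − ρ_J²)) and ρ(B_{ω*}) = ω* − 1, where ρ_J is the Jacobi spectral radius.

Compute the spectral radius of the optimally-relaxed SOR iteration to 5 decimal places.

With n=65, ρ(Jacobi) = cos(π/66) = 0.99887.
√(1−ρ_J²) = |sin(π/66)| = 0.047582
ω* = 2/(1+0.047582) = 1.90916
ρ_SOR = ω* − 1 ≈ 0.90916.

ρ_SOR = 0.90916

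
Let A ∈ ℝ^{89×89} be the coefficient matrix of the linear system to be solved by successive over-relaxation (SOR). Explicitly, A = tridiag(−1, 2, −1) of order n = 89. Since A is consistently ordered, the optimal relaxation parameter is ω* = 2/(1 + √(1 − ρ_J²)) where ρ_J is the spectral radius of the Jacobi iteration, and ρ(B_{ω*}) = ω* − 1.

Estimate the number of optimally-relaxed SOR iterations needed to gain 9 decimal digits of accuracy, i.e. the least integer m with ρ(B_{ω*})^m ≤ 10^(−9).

m = 297

With n=89, ρ(Jacobi) = cos(π/90) = 0.9993908.
1 − cos²(π/90) = sin²(π/90) ⇒ √(1−ρ_J²) = sin(π/90) = 0.0348995.
Young: ω* = 2/(1+√(1−ρ_J²)) = 2/(1+0.0348995) = 2/1.0348995 = 1.9325548.
ρ(B_{ω*}) = ω*−1 = 0.9325548
(0.9325548)^m ≤ 10^{−9}  ⇒  m·ln(0.9325548) ≤ −9·ln10  ⇒  m ≥ 296.779  ⇒  m = 297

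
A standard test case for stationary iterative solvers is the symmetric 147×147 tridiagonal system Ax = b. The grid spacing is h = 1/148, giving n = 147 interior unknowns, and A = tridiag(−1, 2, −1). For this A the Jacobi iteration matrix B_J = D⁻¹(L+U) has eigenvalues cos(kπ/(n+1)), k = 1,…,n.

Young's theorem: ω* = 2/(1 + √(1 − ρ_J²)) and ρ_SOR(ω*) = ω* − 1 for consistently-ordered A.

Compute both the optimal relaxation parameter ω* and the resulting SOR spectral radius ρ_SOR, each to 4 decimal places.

ω* = 1.9584, ρ_SOR = 0.9584

n=147: λ(B_J) = 1 − λ(A)/2 = cos(kπ/148); k=1 gives ρ_J = 0.9998.
root = sin(π/148) = 0.02123  (since 1−cos² = sin²).
ω* = 2/(1+0.02123) = 1.9584
At ω = 1.9584 every |λ(B_ω)| = ω−1, so ρ_SOR = 0.9584.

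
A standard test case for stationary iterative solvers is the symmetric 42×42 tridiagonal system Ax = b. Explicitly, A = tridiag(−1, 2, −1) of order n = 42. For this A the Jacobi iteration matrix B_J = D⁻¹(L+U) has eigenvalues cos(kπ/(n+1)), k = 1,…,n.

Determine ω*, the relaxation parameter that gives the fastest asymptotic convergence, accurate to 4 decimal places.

n=42: λ(B_J) = 1 − λ(A)/2 = cos(kπ/43); k=1 gives ρ_J = 0.9973.
√(1−ρ_J²) simplifies to sin(π/43) = 0.07300.
ω* = 2/(1 + 0.07300) = 2/1.07300 = 1.8639.
ρ_SOR = ω* − 1 ≈ 0.8639.

ω* = 1.8639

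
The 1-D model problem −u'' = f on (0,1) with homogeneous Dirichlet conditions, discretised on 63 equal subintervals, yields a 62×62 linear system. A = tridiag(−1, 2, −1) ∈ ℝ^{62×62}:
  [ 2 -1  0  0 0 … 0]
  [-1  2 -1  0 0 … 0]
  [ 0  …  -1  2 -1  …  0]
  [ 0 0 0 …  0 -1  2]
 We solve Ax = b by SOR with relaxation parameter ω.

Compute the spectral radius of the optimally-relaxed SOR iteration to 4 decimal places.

ρ_SOR = 0.9050

B_J for the 62×62 system has eigenvalues cos(kπ/63); ρ_J = cos(π/63) = 0.9988.
1 − cos²(π/63) = sin²(π/63) ⇒ √(1−ρ_J²) = sin(π/63) = 0.04985.
So ω* = 2/1.04985 = 1.9050 (Young).
ρ_SOR = ω* − 1 ≈ 0.9050.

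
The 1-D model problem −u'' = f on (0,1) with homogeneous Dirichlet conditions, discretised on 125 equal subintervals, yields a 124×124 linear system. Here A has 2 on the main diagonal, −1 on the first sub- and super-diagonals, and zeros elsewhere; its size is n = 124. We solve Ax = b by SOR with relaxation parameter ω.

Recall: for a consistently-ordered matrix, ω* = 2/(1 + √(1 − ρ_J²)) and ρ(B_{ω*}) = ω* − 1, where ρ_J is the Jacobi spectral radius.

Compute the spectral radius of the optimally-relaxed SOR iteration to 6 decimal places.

ρ_SOR = 0.950972

½·tridiag(1,0,1) at n=124: λ_k = cos(kπ/125); max |λ| at k=1 ⇒ ρ_J = cos(π/125) ≈ 0.999684.
√(1 − cos²(π/125)) = sin(π/125) ≈ 0.0251301.
So ω* = 2/1.0251301 = 1.950972 (Young).
At ω = 1.950972 every |λ(B_ω)| = ω−1, so ρ_SOR = 0.950972.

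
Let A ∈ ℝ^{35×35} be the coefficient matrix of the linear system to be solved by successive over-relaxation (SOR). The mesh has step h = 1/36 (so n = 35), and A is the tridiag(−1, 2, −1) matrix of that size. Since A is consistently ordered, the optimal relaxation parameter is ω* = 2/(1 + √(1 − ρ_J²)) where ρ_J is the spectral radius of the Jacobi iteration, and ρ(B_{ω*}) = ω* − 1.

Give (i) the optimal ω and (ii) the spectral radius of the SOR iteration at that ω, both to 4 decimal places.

ρ_J = max_k |cos(kπ/36)| = cos(π/36) = 0.9962
√(1 − cos²(π/36)) = sin(π/36) ≈ 0.08716.
Young: ω* = 2/(1+√(1−ρ_J²)) = 2/(1+0.08716) = 2/1.08716 = 1.8397.
and ρ(B_{ω*}) = 1.8397 − 1 = 0.8397.

ω* = 1.8397, ρ_SOR = 0.8397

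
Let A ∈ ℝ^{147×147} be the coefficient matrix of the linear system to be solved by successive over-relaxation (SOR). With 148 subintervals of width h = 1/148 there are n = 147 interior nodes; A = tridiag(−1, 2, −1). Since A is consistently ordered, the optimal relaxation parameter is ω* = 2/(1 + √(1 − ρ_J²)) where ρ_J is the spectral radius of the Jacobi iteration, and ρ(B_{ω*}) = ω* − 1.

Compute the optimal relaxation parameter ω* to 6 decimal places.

ω* = 1.958432

spectrum of D⁻¹(L+U) = {cos(kπ/148) : 1≤k≤147}; ρ_J = cos(π/148) = 0.999775.
root = sin(π/148) = 0.0212254  (since 1−cos² = sin²).
ω* = 2/(1 + 0.0212254) = 2/1.0212254 = 1.958432.
and ρ(B_{ω*}) = 1.958432 − 1 = 0.958432.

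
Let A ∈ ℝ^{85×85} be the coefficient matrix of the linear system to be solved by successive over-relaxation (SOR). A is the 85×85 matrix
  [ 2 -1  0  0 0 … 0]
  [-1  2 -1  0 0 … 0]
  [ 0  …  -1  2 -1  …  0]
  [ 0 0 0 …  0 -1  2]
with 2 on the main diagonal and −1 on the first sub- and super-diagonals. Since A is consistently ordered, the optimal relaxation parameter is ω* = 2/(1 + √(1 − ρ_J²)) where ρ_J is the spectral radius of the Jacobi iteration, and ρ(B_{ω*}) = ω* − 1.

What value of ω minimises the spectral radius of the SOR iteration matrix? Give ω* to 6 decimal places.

ω* = 1.929530

n=85: λ(B_J) = 1 − λ(A)/2 = cos(kπ/86); k=1 gives ρ_J = 0.999333.
1 − cos²(π/86) = sin²(π/86) ⇒ √(1−ρ_J²) = sin(π/86) = 0.0365220.
ω* = 2/(1+0.0365220) = 1.929530
[ρ_SOR] ω* − 1 = 0.929530.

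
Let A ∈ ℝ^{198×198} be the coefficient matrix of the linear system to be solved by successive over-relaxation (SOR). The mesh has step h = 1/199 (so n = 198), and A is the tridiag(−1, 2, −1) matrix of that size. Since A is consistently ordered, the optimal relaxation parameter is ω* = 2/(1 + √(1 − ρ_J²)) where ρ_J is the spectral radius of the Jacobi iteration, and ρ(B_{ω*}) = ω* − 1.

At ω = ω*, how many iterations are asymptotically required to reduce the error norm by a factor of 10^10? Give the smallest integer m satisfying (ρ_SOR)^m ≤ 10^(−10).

m = 730

spectrum of D⁻¹(L+U) = {cos(kπ/199) : 1≤k≤198}; ρ_J = cos(π/199) = 0.9998754.
√(1−ρ_J²) simplifies to sin(π/199) = 0.0157862.
ω* = 2 / (1 + 0.0157862) = 2 / 1.0157862 ≈ 1.9689183.
At ω = 1.9689183 every |λ(B_ω)| = ω−1, so ρ_SOR = 0.9689183.
10·ln10 = 23.0259; −ln(0.9689183) = 0.031575; m = ⌈23.0259/0.031575⌉ = ⌈729.245⌉ = 730.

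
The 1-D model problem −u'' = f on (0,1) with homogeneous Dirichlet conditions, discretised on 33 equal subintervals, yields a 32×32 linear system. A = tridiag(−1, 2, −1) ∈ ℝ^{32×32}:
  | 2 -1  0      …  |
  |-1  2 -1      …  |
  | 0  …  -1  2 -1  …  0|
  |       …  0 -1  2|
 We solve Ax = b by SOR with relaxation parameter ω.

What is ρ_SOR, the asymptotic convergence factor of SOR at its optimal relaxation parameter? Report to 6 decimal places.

ρ_J = max_k |cos(kπ/33)| = cos(π/33) = 0.995472
root = sin(π/33) = 0.0950560  (since 1−cos² = sin²).
Young: ω* = 2/(1+√(1−ρ_J²)) = 2/(1+0.0950560) = 2/1.0950560 = 1.826391.
ρ_SOR = ω* − 1 ≈ 0.826391.

ρ_SOR = 0.826391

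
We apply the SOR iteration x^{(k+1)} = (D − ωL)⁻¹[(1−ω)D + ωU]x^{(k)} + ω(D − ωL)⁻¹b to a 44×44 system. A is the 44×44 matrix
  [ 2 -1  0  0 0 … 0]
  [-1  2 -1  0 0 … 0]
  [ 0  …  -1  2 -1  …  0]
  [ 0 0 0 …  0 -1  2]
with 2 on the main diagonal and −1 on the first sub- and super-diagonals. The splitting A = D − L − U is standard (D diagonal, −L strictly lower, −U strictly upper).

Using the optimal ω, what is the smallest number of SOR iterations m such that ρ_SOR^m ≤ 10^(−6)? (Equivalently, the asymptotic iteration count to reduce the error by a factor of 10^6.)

ρ_J = max_k |cos(kπ/45)| = cos(π/45) = 0.9975641
√(1−ρ_J²) = |sin(π/45)| = 0.0697565
[ω*] 2 ÷ (1 + 0.0697565) = 2 ÷ 1.0697565 = 1.8695843.
At ω = 1.8695843 every |λ(B_ω)| = ω−1, so ρ_SOR = 0.8695843.
m ≥ 6·ln10 / (−ln 0.8695843) = 98.866; smallest integer m = 99.

m = 99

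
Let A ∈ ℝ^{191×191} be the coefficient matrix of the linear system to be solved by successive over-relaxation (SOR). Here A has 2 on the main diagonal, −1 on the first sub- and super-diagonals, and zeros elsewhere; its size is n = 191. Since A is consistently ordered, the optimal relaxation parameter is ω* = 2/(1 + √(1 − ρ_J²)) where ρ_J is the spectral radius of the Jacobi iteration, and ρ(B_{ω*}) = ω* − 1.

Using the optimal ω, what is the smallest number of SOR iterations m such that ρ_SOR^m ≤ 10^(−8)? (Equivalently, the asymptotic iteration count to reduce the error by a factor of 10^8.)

m = 563

n=191: λ(B_J) = 1 − λ(A)/2 = cos(kπ/192); k=1 gives ρ_J = 0.9998661.
√(1−ρ_J²) = |sin(π/192)| = 0.0163617
ω* = 2/(1 + 0.0163617) = 2/1.0163617 = 1.9678034.
At ω = 1.9678034 every |λ(B_ω)| = ω−1, so ρ_SOR = 0.9678034.
Need (0.9678034)^m ≤ 10^(−8): m ≥ 8·ln10/|ln 0.9678034| = 18.4207/0.0327263 = 562.871 ⇒ m = 563.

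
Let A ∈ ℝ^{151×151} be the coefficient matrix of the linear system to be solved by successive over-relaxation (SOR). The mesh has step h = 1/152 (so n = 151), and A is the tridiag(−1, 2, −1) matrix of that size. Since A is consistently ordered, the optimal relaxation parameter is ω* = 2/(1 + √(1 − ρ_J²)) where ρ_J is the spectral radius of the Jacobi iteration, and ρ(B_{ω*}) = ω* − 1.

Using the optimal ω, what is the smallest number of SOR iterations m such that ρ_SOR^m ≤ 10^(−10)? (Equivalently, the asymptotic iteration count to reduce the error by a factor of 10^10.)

n=151: λ(B_J) = 1 − λ(A)/2 = cos(kπ/152); k=1 gives ρ_J = 0.9997864.
root = sin(π/152) = 0.0206669  (since 1−cos² = sin²).
[ω*] 2 ÷ (1 + 0.0206669) = 2 ÷ 1.0206669 = 1.9595031.
ρ(B_{ω*}) = ω*−1 = 0.9595031
10·ln10 = 23.0259; −ln(0.9595031) = 0.0413397; m = ⌈23.0259/0.0413397⌉ = ⌈556.992⌉ = 557.

m = 557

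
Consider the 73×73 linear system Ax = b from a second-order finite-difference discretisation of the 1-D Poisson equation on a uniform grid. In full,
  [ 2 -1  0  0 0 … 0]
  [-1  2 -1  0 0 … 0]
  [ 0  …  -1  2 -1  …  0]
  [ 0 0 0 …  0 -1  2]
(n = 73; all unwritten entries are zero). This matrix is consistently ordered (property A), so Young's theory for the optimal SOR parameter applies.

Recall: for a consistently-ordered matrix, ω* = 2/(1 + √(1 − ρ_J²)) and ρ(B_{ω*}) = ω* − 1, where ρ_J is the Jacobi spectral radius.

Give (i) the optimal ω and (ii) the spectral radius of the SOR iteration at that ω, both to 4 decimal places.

With n=73, ρ(Jacobi) = cos(π/74) = 0.9991.
root = sin(π/74) = 0.04244  (since 1−cos² = sin²).
So ω* = 2/1.04244 = 1.9186 (Young).
ρ(B_{ω*}) = ω*−1 = 0.9186

ω* = 1.9186, ρ_SOR = 0.9186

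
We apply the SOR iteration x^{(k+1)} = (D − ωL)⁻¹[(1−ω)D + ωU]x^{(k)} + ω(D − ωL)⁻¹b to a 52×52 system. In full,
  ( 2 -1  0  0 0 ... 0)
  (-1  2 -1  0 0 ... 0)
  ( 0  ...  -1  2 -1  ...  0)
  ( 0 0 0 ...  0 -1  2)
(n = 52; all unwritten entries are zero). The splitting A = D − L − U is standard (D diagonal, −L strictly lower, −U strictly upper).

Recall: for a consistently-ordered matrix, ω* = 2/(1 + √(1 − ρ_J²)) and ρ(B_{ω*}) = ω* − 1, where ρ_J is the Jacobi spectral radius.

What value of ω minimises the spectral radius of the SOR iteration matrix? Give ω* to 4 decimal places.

ω* = 1.8881

B_J for the 52×52 system has eigenvalues cos(kπ/53); ρ_J = cos(π/53) = 0.9982.
1 − cos²(π/53) = sin²(π/53) ⇒ √(1−ρ_J²) = sin(π/53) = 0.05924.
ω* = 2/(1+0.05924) = 1.8881
[ρ_SOR] ω* − 1 = 0.8881.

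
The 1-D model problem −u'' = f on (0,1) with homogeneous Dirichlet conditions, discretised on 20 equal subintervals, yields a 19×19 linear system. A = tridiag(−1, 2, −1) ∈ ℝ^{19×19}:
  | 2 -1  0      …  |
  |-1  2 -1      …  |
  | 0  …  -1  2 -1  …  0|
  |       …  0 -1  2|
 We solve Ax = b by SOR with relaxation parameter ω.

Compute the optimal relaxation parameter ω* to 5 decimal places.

ω* = 1.72945

n=19: λ(B_J) = 1 − λ(A)/2 = cos(kπ/20); k=1 gives ρ_J = 0.98769.
√(1 − cos²(π/20)) = sin(π/20) ≈ 0.156434.
ω* = 2 / (1 + 0.156434) = 2 / 1.156434 ≈ 1.72945.
Hence ρ(B_{ω*}) = 1.72945 − 1 = 0.72945.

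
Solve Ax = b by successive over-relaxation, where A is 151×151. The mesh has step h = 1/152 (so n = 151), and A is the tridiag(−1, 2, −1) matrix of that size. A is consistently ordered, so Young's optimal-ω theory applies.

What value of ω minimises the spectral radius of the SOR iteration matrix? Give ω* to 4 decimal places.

½·tridiag(1,0,1) at n=151: λ_k = cos(kπ/152); max |λ| at k=1 ⇒ ρ_J = cos(π/152) ≈ 0.9998.
1 − cos²(π/152) = sin²(π/152) ⇒ √(1−ρ_J²) = sin(π/152) = 0.02067.
Young: ω* = 2/(1+√(1−ρ_J²)) = 2/(1+0.02067) = 2/1.02067 = 1.9595.
ρ(B_{ω*}) = ω*−1 = 0.9595

ω* = 1.9595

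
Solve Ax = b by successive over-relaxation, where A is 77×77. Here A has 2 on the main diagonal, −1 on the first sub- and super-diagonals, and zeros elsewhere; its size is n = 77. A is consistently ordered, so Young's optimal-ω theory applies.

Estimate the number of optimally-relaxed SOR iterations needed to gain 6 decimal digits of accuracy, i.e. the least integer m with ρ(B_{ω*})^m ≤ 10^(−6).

½·tridiag(1,0,1) at n=77: λ_k = cos(kπ/78); max |λ| at k=1 ⇒ ρ_J = cos(π/78) ≈ 0.9991890.
root = sin(π/78) = 0.0402659  (since 1−cos² = sin²).
ω* = 2 / (1 + 0.0402659) = 2 / 1.0402659 ≈ 1.9225854.
[ρ_SOR] ω* − 1 = 0.9225854.
(0.9225854)^m ≤ 10^{−6}  ⇒  m·ln(0.9225854) ≤ −6·ln10  ⇒  m ≥ 171.461  ⇒  m = 172

m = 172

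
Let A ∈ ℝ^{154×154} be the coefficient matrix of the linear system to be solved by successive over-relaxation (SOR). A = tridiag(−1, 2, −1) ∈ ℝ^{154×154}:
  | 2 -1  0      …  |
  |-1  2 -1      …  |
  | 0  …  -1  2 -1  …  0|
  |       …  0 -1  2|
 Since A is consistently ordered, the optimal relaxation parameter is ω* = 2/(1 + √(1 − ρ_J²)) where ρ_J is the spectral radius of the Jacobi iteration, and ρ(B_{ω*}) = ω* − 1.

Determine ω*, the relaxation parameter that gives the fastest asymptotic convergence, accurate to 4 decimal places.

ω* = 1.9603

spectrum of D⁻¹(L+U) = {cos(kπ/155) : 1≤k≤154}; ρ_J = cos(π/155) = 0.9998.
√(1−ρ_J²) simplifies to sin(π/155) = 0.02027.
ω* = 2/(1+0.02027) = 1.9603
and ρ(B_{ω*}) = 1.9603 − 1 = 0.9603.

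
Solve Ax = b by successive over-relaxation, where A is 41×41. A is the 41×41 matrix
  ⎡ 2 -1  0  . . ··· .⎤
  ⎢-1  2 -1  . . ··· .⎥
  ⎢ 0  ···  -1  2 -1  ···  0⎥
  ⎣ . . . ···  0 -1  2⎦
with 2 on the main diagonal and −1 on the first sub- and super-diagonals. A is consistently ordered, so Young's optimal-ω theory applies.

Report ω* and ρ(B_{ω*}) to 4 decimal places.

½·tridiag(1,0,1) at n=41: λ_k = cos(kπ/42); max |λ| at k=1 ⇒ ρ_J = cos(π/42) ≈ 0.9972.
1 − cos²(π/42) = sin²(π/42) ⇒ √(1−ρ_J²) = sin(π/42) = 0.07473.
ω* = 2/(1+0.07473) = 1.8609
and ρ(B_{ω*}) = 1.8609 − 1 = 0.8609.

ω* = 1.8609, ρ_SOR = 0.8609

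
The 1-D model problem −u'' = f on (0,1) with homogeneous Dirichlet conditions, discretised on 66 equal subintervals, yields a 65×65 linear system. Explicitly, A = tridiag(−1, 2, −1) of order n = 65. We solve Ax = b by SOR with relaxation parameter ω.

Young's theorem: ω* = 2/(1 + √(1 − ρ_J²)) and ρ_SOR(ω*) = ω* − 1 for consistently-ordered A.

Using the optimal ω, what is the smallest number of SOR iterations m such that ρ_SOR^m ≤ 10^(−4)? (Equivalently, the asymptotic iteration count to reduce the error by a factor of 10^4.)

m = 97

½·tridiag(1,0,1) at n=65: λ_k = cos(kπ/66); max |λ| at k=1 ⇒ ρ_J = cos(π/66) ≈ 0.9988673.
√(1 − cos²(π/66)) = sin(π/66) ≈ 0.0475819.
So ω* = 2/1.0475819 = 1.9091586 (Young).
ρ_SOR = ω* − 1 = 1.9091586 − 1 = 0.9091586.
4·ln10 = 9.21034; −ln(0.9091586) = 0.0952357; m = ⌈9.21034/0.0952357⌉ = ⌈96.711⌉ = 97.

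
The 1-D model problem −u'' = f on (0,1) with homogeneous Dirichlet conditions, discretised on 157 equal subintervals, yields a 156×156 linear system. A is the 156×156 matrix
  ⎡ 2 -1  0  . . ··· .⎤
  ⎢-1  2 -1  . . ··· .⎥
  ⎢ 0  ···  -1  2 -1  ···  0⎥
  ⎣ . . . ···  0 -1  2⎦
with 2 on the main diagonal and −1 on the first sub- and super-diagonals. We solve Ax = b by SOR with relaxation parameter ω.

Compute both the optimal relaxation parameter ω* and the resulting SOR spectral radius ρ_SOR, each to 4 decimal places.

ω* = 1.9608, ρ_SOR = 0.9608

B_J for the 156×156 system has eigenvalues cos(kπ/157); ρ_J = cos(π/157) = 0.9998.
√(1 − cos²(π/157)) = sin(π/157) ≈ 0.02001.
ω* = 2/(1 + 0.02001) = 2/1.02001 = 1.9608.
and ρ(B_{ω*}) = 1.9608 − 1 = 0.9608.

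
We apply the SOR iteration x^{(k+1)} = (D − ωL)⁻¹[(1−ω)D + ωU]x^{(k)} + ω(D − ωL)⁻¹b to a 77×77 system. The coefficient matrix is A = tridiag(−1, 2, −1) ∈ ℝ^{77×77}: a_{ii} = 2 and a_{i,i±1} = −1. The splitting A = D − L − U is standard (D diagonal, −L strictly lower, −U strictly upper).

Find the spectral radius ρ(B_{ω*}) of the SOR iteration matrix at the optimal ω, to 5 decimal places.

ρ_J = max_k |cos(kπ/78)| = cos(π/78) = 0.99919
√(1 − cos²(π/78)) = sin(π/78) ≈ 0.040266.
So ω* = 2/1.040266 = 1.92259 (Young).
ρ_SOR = ω* − 1 ≈ 0.92259.

ρ_SOR = 0.92259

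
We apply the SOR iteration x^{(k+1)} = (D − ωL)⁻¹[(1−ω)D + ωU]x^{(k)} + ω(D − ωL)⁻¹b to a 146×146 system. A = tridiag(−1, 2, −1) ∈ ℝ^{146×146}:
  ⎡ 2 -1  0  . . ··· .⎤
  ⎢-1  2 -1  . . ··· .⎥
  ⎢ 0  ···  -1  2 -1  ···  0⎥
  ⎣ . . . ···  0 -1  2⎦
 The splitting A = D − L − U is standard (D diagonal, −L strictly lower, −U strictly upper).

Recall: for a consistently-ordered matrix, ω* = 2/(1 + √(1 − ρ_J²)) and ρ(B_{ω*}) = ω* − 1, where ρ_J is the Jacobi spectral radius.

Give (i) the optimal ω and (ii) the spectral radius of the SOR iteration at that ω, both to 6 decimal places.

With n=146, ρ(Jacobi) = cos(π/147) = 0.999772.
1 − cos²(π/147) = sin²(π/147) ⇒ √(1−ρ_J²) = sin(π/147) = 0.0213698.
Young: ω* = 2/(1+√(1−ρ_J²)) = 2/(1+0.0213698) = 2/1.0213698 = 1.958155.
ρ_SOR = ω* − 1 = 1.958155 − 1 = 0.958155.

ω* = 1.958155, ρ_SOR = 0.958155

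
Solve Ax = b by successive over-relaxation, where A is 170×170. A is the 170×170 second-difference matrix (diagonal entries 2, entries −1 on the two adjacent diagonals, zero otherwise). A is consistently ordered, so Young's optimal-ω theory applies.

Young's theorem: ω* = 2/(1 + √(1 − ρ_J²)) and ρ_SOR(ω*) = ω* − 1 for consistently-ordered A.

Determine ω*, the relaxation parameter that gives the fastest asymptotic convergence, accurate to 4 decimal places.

B_J for the 170×170 system has eigenvalues cos(kπ/171); ρ_J = cos(π/171) = 0.9998.
√(1 − cos²(π/171)) = sin(π/171) ≈ 0.01837.
Young: ω* = 2/(1+√(1−ρ_J²)) = 2/(1+0.01837) = 2/1.01837 = 1.9639.
Hence ρ(B_{ω*}) = 1.9639 − 1 = 0.9639.

ω* = 1.9639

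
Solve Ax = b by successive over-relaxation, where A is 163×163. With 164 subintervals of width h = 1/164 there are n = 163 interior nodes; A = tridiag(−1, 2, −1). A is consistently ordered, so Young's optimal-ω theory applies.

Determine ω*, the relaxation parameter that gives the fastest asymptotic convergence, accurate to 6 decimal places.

ω* = 1.962410

B_J for the 163×163 system has eigenvalues cos(kπ/164); ρ_J = cos(π/164) = 0.999817.
√(1−ρ_J²) = |sin(π/164)| = 0.0191549
ω* = 2/(1 + 0.0191549) = 2/1.0191549 = 1.962410.
ρ_SOR = ω* − 1 = 1.962410 − 1 = 0.962410.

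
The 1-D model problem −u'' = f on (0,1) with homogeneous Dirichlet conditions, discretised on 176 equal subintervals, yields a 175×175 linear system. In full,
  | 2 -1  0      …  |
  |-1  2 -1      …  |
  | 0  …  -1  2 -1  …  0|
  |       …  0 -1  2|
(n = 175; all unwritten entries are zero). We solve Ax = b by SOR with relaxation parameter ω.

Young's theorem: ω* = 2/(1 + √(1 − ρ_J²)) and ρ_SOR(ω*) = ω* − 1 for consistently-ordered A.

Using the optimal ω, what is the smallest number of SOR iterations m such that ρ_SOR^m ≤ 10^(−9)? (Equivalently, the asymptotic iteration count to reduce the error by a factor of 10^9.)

m = 581

n=175: λ(B_J) = 1 − λ(A)/2 = cos(kπ/176); k=1 gives ρ_J = 0.9998407.
√(1 − cos²(π/176)) = sin(π/176) ≈ 0.0178490.
So ω* = 2/1.0178490 = 1.9649280 (Young).
Hence ρ(B_{ω*}) = 1.9649280 − 1 = 0.9649280.
(0.9649280)^m ≤ 10^{−9}  ⇒  m·ln(0.9649280) ≤ −9·ln10  ⇒  m ≥ 580.455  ⇒  m = 581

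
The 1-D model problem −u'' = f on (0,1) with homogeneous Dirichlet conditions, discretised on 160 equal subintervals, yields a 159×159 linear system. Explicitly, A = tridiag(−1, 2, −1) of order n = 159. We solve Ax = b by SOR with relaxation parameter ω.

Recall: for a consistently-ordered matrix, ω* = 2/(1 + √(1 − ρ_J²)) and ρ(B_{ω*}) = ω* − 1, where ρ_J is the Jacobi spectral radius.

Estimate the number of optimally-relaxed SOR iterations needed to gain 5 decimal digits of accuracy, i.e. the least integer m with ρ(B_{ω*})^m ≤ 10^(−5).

With n=159, ρ(Jacobi) = cos(π/160) = 0.9998072.
1 − cos²(π/160) = sin²(π/160) ⇒ √(1−ρ_J²) = sin(π/160) = 0.0196337.
Then 2/(1+√(1−ρ_J²)) = 2/(1+0.0196337); ω* = 2/1.0196337 = 1.9614887.
At ω = 1.9614887 every |λ(B_ω)| = ω−1, so ρ_SOR = 0.9614887.
Need (0.9614887)^m ≤ 10^(−5): m ≥ 5·ln10/|ln 0.9614887| = 11.5129/0.0392725 = 293.154 ⇒ m = 294.

m = 294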